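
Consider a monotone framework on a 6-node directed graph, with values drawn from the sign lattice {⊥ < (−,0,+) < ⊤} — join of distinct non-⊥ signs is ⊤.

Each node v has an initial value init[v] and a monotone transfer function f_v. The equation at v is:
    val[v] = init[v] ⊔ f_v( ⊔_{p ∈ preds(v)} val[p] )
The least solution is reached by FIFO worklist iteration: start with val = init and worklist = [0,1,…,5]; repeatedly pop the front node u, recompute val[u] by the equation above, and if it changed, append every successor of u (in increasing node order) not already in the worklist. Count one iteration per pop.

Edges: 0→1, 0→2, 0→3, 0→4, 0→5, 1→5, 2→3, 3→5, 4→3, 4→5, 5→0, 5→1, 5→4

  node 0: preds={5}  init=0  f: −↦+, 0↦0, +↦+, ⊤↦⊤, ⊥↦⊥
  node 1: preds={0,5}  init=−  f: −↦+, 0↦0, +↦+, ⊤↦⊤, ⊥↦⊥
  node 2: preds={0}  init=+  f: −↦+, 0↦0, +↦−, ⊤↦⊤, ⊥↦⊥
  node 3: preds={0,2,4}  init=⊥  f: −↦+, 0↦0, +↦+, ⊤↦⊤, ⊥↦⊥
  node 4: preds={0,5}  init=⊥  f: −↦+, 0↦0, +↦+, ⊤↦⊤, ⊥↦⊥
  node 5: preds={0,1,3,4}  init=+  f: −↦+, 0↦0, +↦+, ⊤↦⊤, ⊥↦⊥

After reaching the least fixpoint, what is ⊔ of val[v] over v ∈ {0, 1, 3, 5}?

⊤

Worklist (10 pops):
  #1 pop 0: in=+ → ⊤ (was 0); enqueue []
  #2 pop 1: in=⊤ → ⊤ (was −); enqueue []
  #3 pop 2: in=⊤ → ⊤ (was +); enqueue []
  #4 pop 3: in=⊤ → ⊤ (was ⊥); enqueue []
  #5 pop 4: in=⊤ → ⊤ (was ⊥); enqueue [3]
  #6 pop 5: in=⊤ → ⊤ (was +); enqueue [0,1,4]
  #7 pop 3: in=⊤ → ⊤ (no change)
  #8 pop 0: in=⊤ → ⊤ (no change)
  #9 pop 1: in=⊤ → ⊤ (no change)
  #10 pop 4: in=⊤ → ⊤ (no change)

Fixpoint:
  val[0] = ⊤
  val[1] = ⊤
  val[2] = ⊤
  val[3] = ⊤
  val[4] = ⊤
  val[5] = ⊤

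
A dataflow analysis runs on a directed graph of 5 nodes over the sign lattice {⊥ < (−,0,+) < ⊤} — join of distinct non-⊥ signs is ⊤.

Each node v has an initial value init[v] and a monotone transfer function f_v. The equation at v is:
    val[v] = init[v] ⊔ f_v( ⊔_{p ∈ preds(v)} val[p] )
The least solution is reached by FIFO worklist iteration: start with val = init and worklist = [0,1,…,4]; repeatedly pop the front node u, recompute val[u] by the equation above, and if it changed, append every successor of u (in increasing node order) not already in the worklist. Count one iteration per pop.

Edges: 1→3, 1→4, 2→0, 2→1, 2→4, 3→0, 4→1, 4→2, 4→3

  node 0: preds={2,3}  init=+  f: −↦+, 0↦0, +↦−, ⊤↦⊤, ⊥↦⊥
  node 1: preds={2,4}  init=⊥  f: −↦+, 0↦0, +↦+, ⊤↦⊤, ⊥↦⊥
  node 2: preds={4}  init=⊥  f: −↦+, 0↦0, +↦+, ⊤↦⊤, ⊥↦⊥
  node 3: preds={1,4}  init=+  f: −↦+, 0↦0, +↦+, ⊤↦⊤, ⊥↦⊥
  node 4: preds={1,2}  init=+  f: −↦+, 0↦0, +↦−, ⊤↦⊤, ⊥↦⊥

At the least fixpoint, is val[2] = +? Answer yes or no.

no

Worklist (12 pops):
  #1 pop 0: in=+ → ⊤ (was +); enqueue []
  #2 pop 1: in=+ → + (was ⊥); enqueue []
  #3 pop 2: in=+ → + (was ⊥); enqueue [0,1]
  #4 pop 3: in=+ → + (no change)
  #5 pop 4: in=+ → ⊤ (was +); enqueue [2,3]
  #6 pop 0: in=+ → ⊤ (no change)
  #7 pop 1: in=⊤ → ⊤ (was +); enqueue [4]
  #8 pop 2: in=⊤ → ⊤ (was +); enqueue [0,1]
  #9 pop 3: in=⊤ → ⊤ (was +); enqueue []
  #10 pop 4: in=⊤ → ⊤ (no change)
  #11 pop 0: in=⊤ → ⊤ (no change)
  #12 pop 1: in=⊤ → ⊤ (no change)

Fixpoint:
  val[0] = ⊤
  val[1] = ⊤
  val[2] = ⊤
  val[3] = ⊤
  val[4] = ⊤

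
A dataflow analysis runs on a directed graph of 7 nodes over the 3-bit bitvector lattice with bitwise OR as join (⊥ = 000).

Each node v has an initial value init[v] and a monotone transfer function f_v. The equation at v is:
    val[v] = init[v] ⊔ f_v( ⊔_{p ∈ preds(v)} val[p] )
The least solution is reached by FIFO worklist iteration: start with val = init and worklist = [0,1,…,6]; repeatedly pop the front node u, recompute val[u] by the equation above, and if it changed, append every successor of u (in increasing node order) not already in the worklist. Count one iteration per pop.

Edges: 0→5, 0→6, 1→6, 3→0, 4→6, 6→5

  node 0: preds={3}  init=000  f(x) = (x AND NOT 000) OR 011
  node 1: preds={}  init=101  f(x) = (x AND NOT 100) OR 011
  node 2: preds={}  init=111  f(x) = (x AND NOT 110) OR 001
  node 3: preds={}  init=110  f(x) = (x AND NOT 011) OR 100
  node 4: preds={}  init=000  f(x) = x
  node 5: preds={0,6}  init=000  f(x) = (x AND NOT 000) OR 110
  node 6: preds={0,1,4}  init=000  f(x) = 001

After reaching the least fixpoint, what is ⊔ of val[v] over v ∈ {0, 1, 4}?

Iteration log — 8 steps:
  step 1. node 0  ⊔preds=110  new=111  old=000  +wl: 
  step 2. node 1  ⊔preds=000  new=111  old=101  +wl: 
  step 3. node 2  ⊔preds=000  new=111  stable
  step 4. node 3  ⊔preds=000  new=110  stable
  step 5. node 4  ⊔preds=000  new=000  stable
  step 6. node 5  ⊔preds=111  new=111  old=000  +wl: 
  step 7. node 6  ⊔preds=111  new=001  old=000  +wl: 5
  step 8. node 5  ⊔preds=111  new=111  stable

Least fixpoint reached:
  node 0: 111
  node 1: 111
  node 2: 111
  node 3: 110
  node 4: 000
  node 5: 111
  node 6: 001

111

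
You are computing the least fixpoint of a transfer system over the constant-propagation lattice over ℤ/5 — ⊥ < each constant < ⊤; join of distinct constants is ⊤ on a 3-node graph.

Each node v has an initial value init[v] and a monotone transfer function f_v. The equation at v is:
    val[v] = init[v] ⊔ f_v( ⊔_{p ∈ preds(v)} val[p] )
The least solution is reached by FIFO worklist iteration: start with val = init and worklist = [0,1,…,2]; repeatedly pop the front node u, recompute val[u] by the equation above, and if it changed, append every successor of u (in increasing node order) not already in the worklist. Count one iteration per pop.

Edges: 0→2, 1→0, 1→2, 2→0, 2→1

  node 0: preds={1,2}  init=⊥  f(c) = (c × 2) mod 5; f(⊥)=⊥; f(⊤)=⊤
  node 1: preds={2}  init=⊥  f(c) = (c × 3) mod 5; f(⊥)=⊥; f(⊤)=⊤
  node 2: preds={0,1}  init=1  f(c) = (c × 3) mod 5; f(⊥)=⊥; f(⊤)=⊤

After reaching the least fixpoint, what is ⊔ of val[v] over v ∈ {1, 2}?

Iteration log — 7 steps:
  step 1. node 0  ⊔preds=1  new=2  old=⊥  +wl: 
  step 2. node 1  ⊔preds=1  new=3  old=⊥  +wl: 0
  step 3. node 2  ⊔preds=⊤  new=⊤  old=1  +wl: 1
  step 4. node 0  ⊔preds=⊤  new=⊤  old=2  +wl: 2
  step 5. node 1  ⊔preds=⊤  new=⊤  old=3  +wl: 0
  step 6. node 2  ⊔preds=⊤  new=⊤  stable
  step 7. node 0  ⊔preds=⊤  new=⊤  stable

Least fixpoint reached:
  node 0: ⊤
  node 1: ⊤
  node 2: ⊤

⊤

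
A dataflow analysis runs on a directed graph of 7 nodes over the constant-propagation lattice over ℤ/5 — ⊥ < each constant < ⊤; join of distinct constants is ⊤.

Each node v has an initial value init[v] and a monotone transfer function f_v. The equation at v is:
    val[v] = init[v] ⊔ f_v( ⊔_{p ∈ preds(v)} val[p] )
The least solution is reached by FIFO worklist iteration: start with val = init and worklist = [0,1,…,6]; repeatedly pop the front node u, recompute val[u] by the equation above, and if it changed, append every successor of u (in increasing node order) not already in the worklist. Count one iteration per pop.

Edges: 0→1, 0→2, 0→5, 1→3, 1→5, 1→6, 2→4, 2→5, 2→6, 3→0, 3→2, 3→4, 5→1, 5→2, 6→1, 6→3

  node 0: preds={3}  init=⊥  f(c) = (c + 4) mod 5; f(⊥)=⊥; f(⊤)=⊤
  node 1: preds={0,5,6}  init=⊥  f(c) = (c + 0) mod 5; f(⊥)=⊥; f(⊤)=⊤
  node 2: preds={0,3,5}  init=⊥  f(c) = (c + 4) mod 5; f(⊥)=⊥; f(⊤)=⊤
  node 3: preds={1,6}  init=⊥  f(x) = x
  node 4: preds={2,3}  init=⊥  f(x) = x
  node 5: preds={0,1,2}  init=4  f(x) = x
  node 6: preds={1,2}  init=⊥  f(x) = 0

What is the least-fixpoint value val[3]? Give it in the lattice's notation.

Iteration log — 18 steps:
  step 1. node 0  ⊔preds=⊥  new=⊥  stable
  step 2. node 1  ⊔preds=4  new=4  old=⊥  +wl: 
  step 3. node 2  ⊔preds=4  new=3  old=⊥  +wl: 
  step 4. node 3  ⊔preds=4  new=4  old=⊥  +wl: 0,2
  step 5. node 4  ⊔preds=⊤  new=⊤  old=⊥  +wl: 
  step 6. node 5  ⊔preds=⊤  new=⊤  old=4  +wl: 1
  step 7. node 6  ⊔preds=⊤  new=0  old=⊥  +wl: 3
  step 8. node 0  ⊔preds=4  new=3  old=⊥  +wl: 5
  step 9. node 2  ⊔preds=⊤  new=⊤  old=3  +wl: 4,6
  step 10. node 1  ⊔preds=⊤  new=⊤  old=4  +wl: 
  step 11. node 3  ⊔preds=⊤  new=⊤  old=4  +wl: 0,2
  step 12. node 5  ⊔preds=⊤  new=⊤  stable
  step 13. node 4  ⊔preds=⊤  new=⊤  stable
  step 14. node 6  ⊔preds=⊤  new=0  stable
  step 15. node 0  ⊔preds=⊤  new=⊤  old=3  +wl: 1,5
  step 16. node 2  ⊔preds=⊤  new=⊤  stable
  step 17. node 1  ⊔preds=⊤  new=⊤  stable
  step 18. node 5  ⊔preds=⊤  new=⊤  stable

Least fixpoint reached:
  node 0: ⊤
  node 1: ⊤
  node 2: ⊤
  node 3: ⊤
  node 4: ⊤
  node 5: ⊤
  node 6: 0

⊤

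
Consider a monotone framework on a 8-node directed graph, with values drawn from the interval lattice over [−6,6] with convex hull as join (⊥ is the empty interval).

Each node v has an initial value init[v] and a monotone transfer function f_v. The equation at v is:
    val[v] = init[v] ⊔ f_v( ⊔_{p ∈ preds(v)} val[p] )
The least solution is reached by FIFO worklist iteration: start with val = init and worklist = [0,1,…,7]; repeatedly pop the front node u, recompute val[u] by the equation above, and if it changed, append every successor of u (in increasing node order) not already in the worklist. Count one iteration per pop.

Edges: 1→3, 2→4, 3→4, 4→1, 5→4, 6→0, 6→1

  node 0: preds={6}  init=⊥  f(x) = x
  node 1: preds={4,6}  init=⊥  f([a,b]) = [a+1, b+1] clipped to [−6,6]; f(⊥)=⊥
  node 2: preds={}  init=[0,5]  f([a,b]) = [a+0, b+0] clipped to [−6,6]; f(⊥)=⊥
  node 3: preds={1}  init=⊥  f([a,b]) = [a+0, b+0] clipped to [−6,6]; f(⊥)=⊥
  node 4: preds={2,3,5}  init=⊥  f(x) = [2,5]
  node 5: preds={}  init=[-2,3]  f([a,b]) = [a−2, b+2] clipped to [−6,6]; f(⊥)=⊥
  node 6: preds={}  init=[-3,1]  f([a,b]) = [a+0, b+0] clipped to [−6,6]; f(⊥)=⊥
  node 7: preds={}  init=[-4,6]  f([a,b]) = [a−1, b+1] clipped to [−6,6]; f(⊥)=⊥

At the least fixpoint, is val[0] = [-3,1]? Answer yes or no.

yes

Trace (11 dequeues):
  [1] u=0 | in [-3,1] | out [-3,1] | prev ⊥ | push {}
  [2] u=1 | in [-3,1] | out [-2,2] | prev ⊥ | push {}
  [3] u=2 | in ⊥ | out [0,5] | ==
  [4] u=3 | in [-2,2] | out [-2,2] | prev ⊥ | push {}
  [5] u=4 | in [-2,5] | out [2,5] | prev ⊥ | push {1}
  [6] u=5 | in ⊥ | out [-2,3] | ==
  [7] u=6 | in ⊥ | out [-3,1] | ==
  [8] u=7 | in ⊥ | out [-4,6] | ==
  [9] u=1 | in [-3,5] | out [-2,6] | prev [-2,2] | push {3}
  [10] u=3 | in [-2,6] | out [-2,6] | prev [-2,2] | push {4}
  [11] u=4 | in [-2,6] | out [2,5] | ==

Converged values:
  [0] [-3,1]
  [1] [-2,6]
  [2] [0,5]
  [3] [-2,6]
  [4] [2,5]
  [5] [-2,3]
  [6] [-3,1]
  [7] [-4,6]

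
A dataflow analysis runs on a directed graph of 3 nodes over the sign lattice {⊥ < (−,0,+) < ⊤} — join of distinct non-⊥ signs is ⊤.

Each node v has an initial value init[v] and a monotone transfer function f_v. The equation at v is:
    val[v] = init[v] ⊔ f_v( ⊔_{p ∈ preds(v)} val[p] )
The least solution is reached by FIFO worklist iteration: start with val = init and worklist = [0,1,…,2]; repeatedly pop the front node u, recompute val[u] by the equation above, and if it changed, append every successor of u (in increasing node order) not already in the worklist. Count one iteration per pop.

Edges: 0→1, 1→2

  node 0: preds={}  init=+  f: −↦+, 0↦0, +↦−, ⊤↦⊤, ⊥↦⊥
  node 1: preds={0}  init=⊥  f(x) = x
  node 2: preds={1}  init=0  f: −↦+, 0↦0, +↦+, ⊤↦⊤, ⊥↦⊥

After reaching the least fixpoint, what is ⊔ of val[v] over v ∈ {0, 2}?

Trace (3 dequeues):
  [1] u=0 | in ⊥ | out + | ==
  [2] u=1 | in + | out + | prev ⊥ | push {}
  [3] u=2 | in + | out ⊤ | prev 0 | push {}

Converged values:
  [0] +
  [1] +
  [2] ⊤

⊤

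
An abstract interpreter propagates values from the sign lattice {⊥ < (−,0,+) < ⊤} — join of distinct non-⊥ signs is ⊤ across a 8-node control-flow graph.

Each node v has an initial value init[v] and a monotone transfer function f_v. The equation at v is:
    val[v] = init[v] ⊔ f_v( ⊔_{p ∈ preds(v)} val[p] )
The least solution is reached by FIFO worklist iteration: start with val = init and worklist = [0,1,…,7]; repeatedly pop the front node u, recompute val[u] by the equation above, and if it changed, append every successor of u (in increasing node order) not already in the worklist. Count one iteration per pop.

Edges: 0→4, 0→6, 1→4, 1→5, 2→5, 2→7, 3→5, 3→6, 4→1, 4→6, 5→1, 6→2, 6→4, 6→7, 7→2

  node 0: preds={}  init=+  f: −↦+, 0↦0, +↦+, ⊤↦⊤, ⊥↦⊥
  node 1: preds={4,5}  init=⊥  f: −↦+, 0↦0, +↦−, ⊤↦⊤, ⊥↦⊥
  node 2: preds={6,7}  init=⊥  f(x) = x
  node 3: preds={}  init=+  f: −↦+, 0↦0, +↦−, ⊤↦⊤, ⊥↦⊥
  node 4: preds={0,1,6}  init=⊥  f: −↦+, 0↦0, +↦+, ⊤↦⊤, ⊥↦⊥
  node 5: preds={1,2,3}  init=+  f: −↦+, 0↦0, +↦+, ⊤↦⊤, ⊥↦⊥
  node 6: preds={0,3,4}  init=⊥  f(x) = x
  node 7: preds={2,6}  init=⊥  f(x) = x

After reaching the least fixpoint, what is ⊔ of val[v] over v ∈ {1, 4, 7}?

Worklist (13 pops):
  #1 pop 0: in=⊥ → + (no change)
  #2 pop 1: in=+ → − (was ⊥); enqueue []
  #3 pop 2: in=⊥ → ⊥ (no change)
  #4 pop 3: in=⊥ → + (no change)
  #5 pop 4: in=⊤ → ⊤ (was ⊥); enqueue [1]
  #6 pop 5: in=⊤ → ⊤ (was +); enqueue []
  #7 pop 6: in=⊤ → ⊤ (was ⊥); enqueue [2,4]
  #8 pop 7: in=⊤ → ⊤ (was ⊥); enqueue []
  #9 pop 1: in=⊤ → ⊤ (was −); enqueue [5]
  #10 pop 2: in=⊤ → ⊤ (was ⊥); enqueue [7]
  #11 pop 4: in=⊤ → ⊤ (no change)
  #12 pop 5: in=⊤ → ⊤ (no change)
  #13 pop 7: in=⊤ → ⊤ (no change)

Fixpoint:
  val[0] = +
  val[1] = ⊤
  val[2] = ⊤
  val[3] = +
  val[4] = ⊤
  val[5] = ⊤
  val[6] = ⊤
  val[7] = ⊤

⊤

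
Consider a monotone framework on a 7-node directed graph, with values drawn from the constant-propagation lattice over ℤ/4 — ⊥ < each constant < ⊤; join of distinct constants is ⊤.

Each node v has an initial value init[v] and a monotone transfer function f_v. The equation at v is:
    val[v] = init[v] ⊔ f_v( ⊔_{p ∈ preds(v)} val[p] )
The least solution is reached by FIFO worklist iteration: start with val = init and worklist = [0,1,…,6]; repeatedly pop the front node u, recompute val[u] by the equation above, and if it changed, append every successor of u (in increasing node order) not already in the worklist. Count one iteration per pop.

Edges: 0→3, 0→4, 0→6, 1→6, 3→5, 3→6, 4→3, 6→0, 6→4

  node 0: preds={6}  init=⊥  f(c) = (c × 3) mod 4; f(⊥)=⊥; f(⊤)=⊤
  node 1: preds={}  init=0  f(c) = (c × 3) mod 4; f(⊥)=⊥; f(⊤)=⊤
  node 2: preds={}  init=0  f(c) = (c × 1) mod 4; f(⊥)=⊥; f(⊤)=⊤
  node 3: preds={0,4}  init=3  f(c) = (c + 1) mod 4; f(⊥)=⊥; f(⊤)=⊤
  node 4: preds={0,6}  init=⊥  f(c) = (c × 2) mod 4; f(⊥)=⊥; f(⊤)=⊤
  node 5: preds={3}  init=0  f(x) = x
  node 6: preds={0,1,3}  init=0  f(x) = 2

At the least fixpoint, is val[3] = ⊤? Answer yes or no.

yes

Trace (12 dequeues):
  [1] u=0 | in 0 | out 0 | prev ⊥ | push {}
  [2] u=1 | in ⊥ | out 0 | ==
  [3] u=2 | in ⊥ | out 0 | ==
  [4] u=3 | in 0 | out ⊤ | prev 3 | push {}
  [5] u=4 | in 0 | out 0 | prev ⊥ | push {3}
  [6] u=5 | in ⊤ | out ⊤ | prev 0 | push {}
  [7] u=6 | in ⊤ | out ⊤ | prev 0 | push {0,4}
  [8] u=3 | in 0 | out ⊤ | ==
  [9] u=0 | in ⊤ | out ⊤ | prev 0 | push {3,6}
  [10] u=4 | in ⊤ | out ⊤ | prev 0 | push {}
  [11] u=3 | in ⊤ | out ⊤ | ==
  [12] u=6 | in ⊤ | out ⊤ | ==

Converged values:
  [0] ⊤
  [1] 0
  [2] 0
  [3] ⊤
  [4] ⊤
  [5] ⊤
  [6] ⊤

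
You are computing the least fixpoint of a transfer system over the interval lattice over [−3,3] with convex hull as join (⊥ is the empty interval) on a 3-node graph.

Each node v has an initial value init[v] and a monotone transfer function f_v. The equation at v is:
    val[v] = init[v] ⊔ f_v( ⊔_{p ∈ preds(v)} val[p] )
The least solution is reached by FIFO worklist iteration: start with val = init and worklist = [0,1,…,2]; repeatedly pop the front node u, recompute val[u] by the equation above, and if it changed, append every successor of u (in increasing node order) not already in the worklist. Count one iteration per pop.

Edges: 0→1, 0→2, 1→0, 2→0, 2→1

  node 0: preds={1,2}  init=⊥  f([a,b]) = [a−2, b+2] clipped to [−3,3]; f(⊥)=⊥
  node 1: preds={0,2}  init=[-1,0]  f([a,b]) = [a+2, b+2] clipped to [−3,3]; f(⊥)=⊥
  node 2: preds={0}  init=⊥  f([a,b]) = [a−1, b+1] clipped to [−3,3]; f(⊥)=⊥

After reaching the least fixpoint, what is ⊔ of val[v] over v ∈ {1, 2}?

[-3,3]

Iteration log — 6 steps:
  step 1. node 0  ⊔preds=[-1,0]  new=[-3,2]  old=⊥  +wl: 
  step 2. node 1  ⊔preds=[-3,2]  new=[-1,3]  old=[-1,0]  +wl: 0
  step 3. node 2  ⊔preds=[-3,2]  new=[-3,3]  old=⊥  +wl: 1
  step 4. node 0  ⊔preds=[-3,3]  new=[-3,3]  old=[-3,2]  +wl: 2
  step 5. node 1  ⊔preds=[-3,3]  new=[-1,3]  stable
  step 6. node 2  ⊔preds=[-3,3]  new=[-3,3]  stable

Least fixpoint reached:
  node 0: [-3,3]
  node 1: [-1,3]
  node 2: [-3,3]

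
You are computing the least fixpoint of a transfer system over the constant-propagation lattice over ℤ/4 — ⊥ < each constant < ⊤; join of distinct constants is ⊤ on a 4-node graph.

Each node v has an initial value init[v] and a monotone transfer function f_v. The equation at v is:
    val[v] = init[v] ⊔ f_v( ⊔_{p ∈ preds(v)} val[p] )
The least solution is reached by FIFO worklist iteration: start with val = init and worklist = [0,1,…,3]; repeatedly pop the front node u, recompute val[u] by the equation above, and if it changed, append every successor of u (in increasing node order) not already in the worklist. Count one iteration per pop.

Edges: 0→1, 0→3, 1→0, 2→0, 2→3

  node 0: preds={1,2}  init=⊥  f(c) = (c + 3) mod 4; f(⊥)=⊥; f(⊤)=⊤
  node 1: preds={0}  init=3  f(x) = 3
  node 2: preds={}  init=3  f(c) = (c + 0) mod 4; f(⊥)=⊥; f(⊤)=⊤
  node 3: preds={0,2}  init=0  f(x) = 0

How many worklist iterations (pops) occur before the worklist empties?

4

Iteration log — 4 steps:
  step 1. node 0  ⊔preds=3  new=2  old=⊥  +wl: 
  step 2. node 1  ⊔preds=2  new=3  stable
  step 3. node 2  ⊔preds=⊥  new=3  stable
  step 4. node 3  ⊔preds=⊤  new=0  stable

Least fixpoint reached:
  node 0: 2
  node 1: 3
  node 2: 3
  node 3: 0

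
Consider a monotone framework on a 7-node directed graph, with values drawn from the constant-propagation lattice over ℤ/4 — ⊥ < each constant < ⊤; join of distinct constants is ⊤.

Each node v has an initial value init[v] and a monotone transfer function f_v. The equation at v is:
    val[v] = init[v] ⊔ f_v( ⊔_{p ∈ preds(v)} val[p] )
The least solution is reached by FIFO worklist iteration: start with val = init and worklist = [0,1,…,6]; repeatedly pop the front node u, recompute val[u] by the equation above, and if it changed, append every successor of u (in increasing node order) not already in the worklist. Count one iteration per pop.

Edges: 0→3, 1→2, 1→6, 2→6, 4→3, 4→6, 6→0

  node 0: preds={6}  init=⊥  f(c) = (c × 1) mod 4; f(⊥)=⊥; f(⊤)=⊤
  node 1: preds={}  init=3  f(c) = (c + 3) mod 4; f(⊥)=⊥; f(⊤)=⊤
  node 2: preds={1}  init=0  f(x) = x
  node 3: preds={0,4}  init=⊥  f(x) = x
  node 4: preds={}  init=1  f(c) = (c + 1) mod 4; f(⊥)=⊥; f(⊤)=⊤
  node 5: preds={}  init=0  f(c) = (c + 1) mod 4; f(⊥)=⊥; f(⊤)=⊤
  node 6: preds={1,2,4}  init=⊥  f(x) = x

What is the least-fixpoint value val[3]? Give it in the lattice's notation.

Worklist (9 pops):
  #1 pop 0: in=⊥ → ⊥ (no change)
  #2 pop 1: in=⊥ → 3 (no change)
  #3 pop 2: in=3 → ⊤ (was 0); enqueue []
  #4 pop 3: in=1 → 1 (was ⊥); enqueue []
  #5 pop 4: in=⊥ → 1 (no change)
  #6 pop 5: in=⊥ → 0 (no change)
  #7 pop 6: in=⊤ → ⊤ (was ⊥); enqueue [0]
  #8 pop 0: in=⊤ → ⊤ (was ⊥); enqueue [3]
  #9 pop 3: in=⊤ → ⊤ (was 1); enqueue []

Fixpoint:
  val[0] = ⊤
  val[1] = 3
  val[2] = ⊤
  val[3] = ⊤
  val[4] = 1
  val[5] = 0
  val[6] = ⊤

⊤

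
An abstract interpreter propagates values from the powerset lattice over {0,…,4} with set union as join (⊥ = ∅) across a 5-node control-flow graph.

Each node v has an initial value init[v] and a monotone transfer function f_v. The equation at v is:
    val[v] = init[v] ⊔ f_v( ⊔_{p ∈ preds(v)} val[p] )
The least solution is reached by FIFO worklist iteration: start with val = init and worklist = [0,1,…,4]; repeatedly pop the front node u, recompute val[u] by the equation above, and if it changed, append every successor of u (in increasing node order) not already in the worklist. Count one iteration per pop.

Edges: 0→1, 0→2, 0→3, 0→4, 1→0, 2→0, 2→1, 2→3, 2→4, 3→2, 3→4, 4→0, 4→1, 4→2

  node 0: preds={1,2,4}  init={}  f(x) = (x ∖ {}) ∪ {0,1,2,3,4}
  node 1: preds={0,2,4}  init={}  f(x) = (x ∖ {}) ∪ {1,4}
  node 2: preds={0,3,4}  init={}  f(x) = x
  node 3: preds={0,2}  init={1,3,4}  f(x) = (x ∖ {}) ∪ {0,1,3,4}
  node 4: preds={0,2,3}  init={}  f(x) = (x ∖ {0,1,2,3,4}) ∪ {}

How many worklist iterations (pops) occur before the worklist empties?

Worklist (8 pops):
  #1 pop 0: in={} → {0,1,2,3,4} (was {}); enqueue []
  #2 pop 1: in={0,1,2,3,4} → {0,1,2,3,4} (was {}); enqueue [0]
  #3 pop 2: in={0,1,2,3,4} → {0,1,2,3,4} (was {}); enqueue [1]
  #4 pop 3: in={0,1,2,3,4} → {0,1,2,3,4} (was {1,3,4}); enqueue [2]
  #5 pop 4: in={0,1,2,3,4} → {} (no change)
  #6 pop 0: in={0,1,2,3,4} → {0,1,2,3,4} (no change)
  #7 pop 1: in={0,1,2,3,4} → {0,1,2,3,4} (no change)
  #8 pop 2: in={0,1,2,3,4} → {0,1,2,3,4} (no change)

Fixpoint:
  val[0] = {0,1,2,3,4}
  val[1] = {0,1,2,3,4}
  val[2] = {0,1,2,3,4}
  val[3] = {0,1,2,3,4}
  val[4] = {}

8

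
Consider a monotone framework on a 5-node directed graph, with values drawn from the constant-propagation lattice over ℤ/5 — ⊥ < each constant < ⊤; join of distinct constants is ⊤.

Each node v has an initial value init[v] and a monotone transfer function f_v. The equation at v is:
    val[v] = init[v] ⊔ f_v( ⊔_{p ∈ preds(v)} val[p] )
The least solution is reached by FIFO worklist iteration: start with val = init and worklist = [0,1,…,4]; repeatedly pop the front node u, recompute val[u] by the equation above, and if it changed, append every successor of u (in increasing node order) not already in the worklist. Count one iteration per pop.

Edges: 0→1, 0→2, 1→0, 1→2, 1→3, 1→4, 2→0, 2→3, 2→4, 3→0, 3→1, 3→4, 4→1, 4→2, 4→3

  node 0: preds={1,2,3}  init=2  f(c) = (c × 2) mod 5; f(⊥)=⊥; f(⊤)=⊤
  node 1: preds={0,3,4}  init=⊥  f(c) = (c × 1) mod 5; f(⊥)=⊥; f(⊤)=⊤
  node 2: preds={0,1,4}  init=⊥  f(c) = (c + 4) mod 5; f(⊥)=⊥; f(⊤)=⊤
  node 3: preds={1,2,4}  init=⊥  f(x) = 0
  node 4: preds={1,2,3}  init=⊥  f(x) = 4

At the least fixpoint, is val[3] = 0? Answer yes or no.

Iteration log — 11 steps:
  step 1. node 0  ⊔preds=⊥  new=2  stable
  step 2. node 1  ⊔preds=2  new=2  old=⊥  +wl: 0
  step 3. node 2  ⊔preds=2  new=1  old=⊥  +wl: 
  step 4. node 3  ⊔preds=⊤  new=0  old=⊥  +wl: 1
  step 5. node 4  ⊔preds=⊤  new=4  old=⊥  +wl: 2,3
  step 6. node 0  ⊔preds=⊤  new=⊤  old=2  +wl: 
  step 7. node 1  ⊔preds=⊤  new=⊤  old=2  +wl: 0,4
  step 8. node 2  ⊔preds=⊤  new=⊤  old=1  +wl: 
  step 9. node 3  ⊔preds=⊤  new=0  stable
  step 10. node 0  ⊔preds=⊤  new=⊤  stable
  step 11. node 4  ⊔preds=⊤  new=4  stable

Least fixpoint reached:
  node 0: ⊤
  node 1: ⊤
  node 2: ⊤
  node 3: 0
  node 4: 4

yes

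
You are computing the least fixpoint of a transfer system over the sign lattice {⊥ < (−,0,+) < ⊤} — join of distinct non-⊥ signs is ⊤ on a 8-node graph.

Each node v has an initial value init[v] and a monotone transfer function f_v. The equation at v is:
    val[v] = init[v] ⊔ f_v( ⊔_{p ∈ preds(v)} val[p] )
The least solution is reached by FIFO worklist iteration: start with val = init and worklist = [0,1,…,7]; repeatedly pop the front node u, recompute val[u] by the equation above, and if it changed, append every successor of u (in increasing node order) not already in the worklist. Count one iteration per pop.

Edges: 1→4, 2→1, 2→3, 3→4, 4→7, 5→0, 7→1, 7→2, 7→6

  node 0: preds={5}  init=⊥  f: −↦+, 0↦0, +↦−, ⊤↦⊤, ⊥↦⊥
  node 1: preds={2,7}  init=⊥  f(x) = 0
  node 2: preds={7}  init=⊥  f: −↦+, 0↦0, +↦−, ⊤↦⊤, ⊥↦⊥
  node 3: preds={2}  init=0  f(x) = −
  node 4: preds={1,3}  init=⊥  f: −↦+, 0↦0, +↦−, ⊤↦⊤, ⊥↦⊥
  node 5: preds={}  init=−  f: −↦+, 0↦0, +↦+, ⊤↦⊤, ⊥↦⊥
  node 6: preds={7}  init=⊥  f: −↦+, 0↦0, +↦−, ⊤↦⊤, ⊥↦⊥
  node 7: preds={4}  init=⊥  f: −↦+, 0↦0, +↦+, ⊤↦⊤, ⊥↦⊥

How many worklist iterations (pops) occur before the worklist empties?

13

Worklist (13 pops):
  #1 pop 0: in=− → + (was ⊥); enqueue []
  #2 pop 1: in=⊥ → 0 (was ⊥); enqueue []
  #3 pop 2: in=⊥ → ⊥ (no change)
  #4 pop 3: in=⊥ → ⊤ (was 0); enqueue []
  #5 pop 4: in=⊤ → ⊤ (was ⊥); enqueue []
  #6 pop 5: in=⊥ → − (no change)
  #7 pop 6: in=⊥ → ⊥ (no change)
  #8 pop 7: in=⊤ → ⊤ (was ⊥); enqueue [1,2,6]
  #9 pop 1: in=⊤ → 0 (no change)
  #10 pop 2: in=⊤ → ⊤ (was ⊥); enqueue [1,3]
  #11 pop 6: in=⊤ → ⊤ (was ⊥); enqueue []
  #12 pop 1: in=⊤ → 0 (no change)
  #13 pop 3: in=⊤ → ⊤ (no change)

Fixpoint:
  val[0] = +
  val[1] = 0
  val[2] = ⊤
  val[3] = ⊤
  val[4] = ⊤
  val[5] = −
  val[6] = ⊤
  val[7] = ⊤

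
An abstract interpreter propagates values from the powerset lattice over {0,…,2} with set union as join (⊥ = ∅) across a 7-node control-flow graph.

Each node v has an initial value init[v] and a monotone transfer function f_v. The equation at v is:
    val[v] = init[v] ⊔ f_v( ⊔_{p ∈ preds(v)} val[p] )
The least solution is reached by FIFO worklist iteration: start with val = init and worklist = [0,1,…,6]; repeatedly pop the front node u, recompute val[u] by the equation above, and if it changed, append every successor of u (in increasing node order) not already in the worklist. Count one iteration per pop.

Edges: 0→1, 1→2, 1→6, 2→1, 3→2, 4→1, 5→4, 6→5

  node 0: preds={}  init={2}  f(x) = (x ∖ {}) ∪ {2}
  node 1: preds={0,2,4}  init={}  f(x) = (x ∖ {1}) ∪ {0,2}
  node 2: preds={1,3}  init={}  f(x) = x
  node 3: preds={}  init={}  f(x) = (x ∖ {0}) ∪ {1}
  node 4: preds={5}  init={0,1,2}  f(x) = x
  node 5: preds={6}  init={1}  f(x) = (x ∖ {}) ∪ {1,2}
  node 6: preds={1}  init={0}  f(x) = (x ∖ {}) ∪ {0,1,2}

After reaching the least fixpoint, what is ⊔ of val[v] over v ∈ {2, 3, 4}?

Iteration log — 12 steps:
  step 1. node 0  ⊔preds={}  new={2}  stable
  step 2. node 1  ⊔preds={0,1,2}  new={0,2}  old={}  +wl: 
  step 3. node 2  ⊔preds={0,2}  new={0,2}  old={}  +wl: 1
  step 4. node 3  ⊔preds={}  new={1}  old={}  +wl: 2
  step 5. node 4  ⊔preds={1}  new={0,1,2}  stable
  step 6. node 5  ⊔preds={0}  new={0,1,2}  old={1}  +wl: 4
  step 7. node 6  ⊔preds={0,2}  new={0,1,2}  old={0}  +wl: 5
  step 8. node 1  ⊔preds={0,1,2}  new={0,2}  stable
  step 9. node 2  ⊔preds={0,1,2}  new={0,1,2}  old={0,2}  +wl: 1
  step 10. node 4  ⊔preds={0,1,2}  new={0,1,2}  stable
  step 11. node 5  ⊔preds={0,1,2}  new={0,1,2}  stable
  step 12. node 1  ⊔preds={0,1,2}  new={0,2}  stable

Least fixpoint reached:
  node 0: {2}
  node 1: {0,2}
  node 2: {0,1,2}
  node 3: {1}
  node 4: {0,1,2}
  node 5: {0,1,2}
  node 6: {0,1,2}

{0,1,2}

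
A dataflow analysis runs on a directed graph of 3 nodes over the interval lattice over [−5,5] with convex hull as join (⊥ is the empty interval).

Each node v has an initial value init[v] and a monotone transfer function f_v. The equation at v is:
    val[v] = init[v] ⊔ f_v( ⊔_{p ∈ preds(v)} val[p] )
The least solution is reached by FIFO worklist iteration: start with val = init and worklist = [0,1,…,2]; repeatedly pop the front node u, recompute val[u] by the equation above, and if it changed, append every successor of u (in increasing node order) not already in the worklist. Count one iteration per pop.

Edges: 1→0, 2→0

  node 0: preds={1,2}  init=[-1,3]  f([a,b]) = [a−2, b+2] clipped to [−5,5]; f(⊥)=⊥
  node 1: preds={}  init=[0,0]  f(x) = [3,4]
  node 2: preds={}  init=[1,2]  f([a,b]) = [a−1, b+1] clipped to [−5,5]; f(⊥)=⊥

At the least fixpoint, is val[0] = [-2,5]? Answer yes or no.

yes

Trace (4 dequeues):
  [1] u=0 | in [0,2] | out [-2,4] | prev [-1,3] | push {}
  [2] u=1 | in ⊥ | out [0,4] | prev [0,0] | push {0}
  [3] u=2 | in ⊥ | out [1,2] | ==
  [4] u=0 | in [0,4] | out [-2,5] | prev [-2,4] | push {}

Converged values:
  [0] [-2,5]
  [1] [0,4]
  [2] [1,2]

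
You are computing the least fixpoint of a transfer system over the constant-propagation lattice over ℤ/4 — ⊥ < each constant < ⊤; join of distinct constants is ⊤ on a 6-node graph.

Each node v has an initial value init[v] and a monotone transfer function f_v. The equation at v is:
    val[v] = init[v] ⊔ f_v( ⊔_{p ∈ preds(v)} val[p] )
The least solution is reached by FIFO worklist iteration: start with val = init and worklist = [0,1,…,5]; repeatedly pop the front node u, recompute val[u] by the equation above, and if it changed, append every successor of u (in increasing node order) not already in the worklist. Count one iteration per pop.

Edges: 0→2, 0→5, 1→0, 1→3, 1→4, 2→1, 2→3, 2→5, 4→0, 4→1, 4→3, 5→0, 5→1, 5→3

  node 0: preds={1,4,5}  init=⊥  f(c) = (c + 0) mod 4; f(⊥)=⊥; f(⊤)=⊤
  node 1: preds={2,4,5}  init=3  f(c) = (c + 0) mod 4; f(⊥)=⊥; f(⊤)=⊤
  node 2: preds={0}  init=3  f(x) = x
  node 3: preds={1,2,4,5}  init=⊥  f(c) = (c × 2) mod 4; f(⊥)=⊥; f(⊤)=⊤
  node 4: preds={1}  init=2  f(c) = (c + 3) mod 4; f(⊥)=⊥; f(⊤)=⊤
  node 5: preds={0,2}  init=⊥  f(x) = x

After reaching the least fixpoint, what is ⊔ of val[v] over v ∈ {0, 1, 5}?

⊤

Iteration log — 9 steps:
  step 1. node 0  ⊔preds=⊤  new=⊤  old=⊥  +wl: 
  step 2. node 1  ⊔preds=⊤  new=⊤  old=3  +wl: 0
  step 3. node 2  ⊔preds=⊤  new=⊤  old=3  +wl: 1
  step 4. node 3  ⊔preds=⊤  new=⊤  old=⊥  +wl: 
  step 5. node 4  ⊔preds=⊤  new=⊤  old=2  +wl: 3
  step 6. node 5  ⊔preds=⊤  new=⊤  old=⊥  +wl: 
  step 7. node 0  ⊔preds=⊤  new=⊤  stable
  step 8. node 1  ⊔preds=⊤  new=⊤  stable
  step 9. node 3  ⊔preds=⊤  new=⊤  stable

Least fixpoint reached:
  node 0: ⊤
  node 1: ⊤
  node 2: ⊤
  node 3: ⊤
  node 4: ⊤
  node 5: ⊤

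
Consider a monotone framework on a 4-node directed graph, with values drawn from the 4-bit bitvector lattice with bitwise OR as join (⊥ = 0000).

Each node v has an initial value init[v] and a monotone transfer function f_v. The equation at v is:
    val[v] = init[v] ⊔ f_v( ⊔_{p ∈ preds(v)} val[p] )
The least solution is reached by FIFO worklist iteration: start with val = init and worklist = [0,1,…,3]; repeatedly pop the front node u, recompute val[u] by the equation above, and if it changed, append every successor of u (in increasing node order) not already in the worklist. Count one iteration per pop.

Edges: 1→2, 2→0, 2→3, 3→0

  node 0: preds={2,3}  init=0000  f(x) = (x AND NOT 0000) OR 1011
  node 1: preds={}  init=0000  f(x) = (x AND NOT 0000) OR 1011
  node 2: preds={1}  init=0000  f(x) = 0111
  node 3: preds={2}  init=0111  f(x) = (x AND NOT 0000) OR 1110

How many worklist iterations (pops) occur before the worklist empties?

5

Iteration log — 5 steps:
  step 1. node 0  ⊔preds=0111  new=1111  old=0000  +wl: 
  step 2. node 1  ⊔preds=0000  new=1011  old=0000  +wl: 
  step 3. node 2  ⊔preds=1011  new=0111  old=0000  +wl: 0
  step 4. node 3  ⊔preds=0111  new=1111  old=0111  +wl: 
  step 5. node 0  ⊔preds=1111  new=1111  stable

Least fixpoint reached:
  node 0: 1111
  node 1: 1011
  node 2: 0111
  node 3: 1111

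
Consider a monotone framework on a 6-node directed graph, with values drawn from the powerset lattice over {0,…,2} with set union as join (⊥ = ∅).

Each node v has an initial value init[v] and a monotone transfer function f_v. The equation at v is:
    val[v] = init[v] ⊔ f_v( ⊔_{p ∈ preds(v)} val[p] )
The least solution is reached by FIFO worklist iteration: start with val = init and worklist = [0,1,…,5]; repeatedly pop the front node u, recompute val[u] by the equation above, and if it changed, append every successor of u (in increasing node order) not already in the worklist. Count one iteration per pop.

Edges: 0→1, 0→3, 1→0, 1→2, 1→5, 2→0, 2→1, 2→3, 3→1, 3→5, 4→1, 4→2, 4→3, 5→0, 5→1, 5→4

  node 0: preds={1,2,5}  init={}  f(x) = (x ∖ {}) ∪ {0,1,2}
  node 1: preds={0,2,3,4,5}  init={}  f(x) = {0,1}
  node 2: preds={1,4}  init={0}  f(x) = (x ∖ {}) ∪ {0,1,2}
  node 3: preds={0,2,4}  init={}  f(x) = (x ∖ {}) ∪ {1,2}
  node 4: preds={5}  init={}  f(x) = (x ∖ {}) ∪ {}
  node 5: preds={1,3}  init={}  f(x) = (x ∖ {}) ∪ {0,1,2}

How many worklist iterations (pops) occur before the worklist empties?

12

Iteration log — 12 steps:
  step 1. node 0  ⊔preds={0}  new={0,1,2}  old={}  +wl: 
  step 2. node 1  ⊔preds={0,1,2}  new={0,1}  old={}  +wl: 0
  step 3. node 2  ⊔preds={0,1}  new={0,1,2}  old={0}  +wl: 1
  step 4. node 3  ⊔preds={0,1,2}  new={0,1,2}  old={}  +wl: 
  step 5. node 4  ⊔preds={}  new={}  stable
  step 6. node 5  ⊔preds={0,1,2}  new={0,1,2}  old={}  +wl: 4
  step 7. node 0  ⊔preds={0,1,2}  new={0,1,2}  stable
  step 8. node 1  ⊔preds={0,1,2}  new={0,1}  stable
  step 9. node 4  ⊔preds={0,1,2}  new={0,1,2}  old={}  +wl: 1,2,3
  step 10. node 1  ⊔preds={0,1,2}  new={0,1}  stable
  step 11. node 2  ⊔preds={0,1,2}  new={0,1,2}  stable
  step 12. node 3  ⊔preds={0,1,2}  new={0,1,2}  stable

Least fixpoint reached:
  node 0: {0,1,2}
  node 1: {0,1}
  node 2: {0,1,2}
  node 3: {0,1,2}
  node 4: {0,1,2}
  node 5: {0,1,2}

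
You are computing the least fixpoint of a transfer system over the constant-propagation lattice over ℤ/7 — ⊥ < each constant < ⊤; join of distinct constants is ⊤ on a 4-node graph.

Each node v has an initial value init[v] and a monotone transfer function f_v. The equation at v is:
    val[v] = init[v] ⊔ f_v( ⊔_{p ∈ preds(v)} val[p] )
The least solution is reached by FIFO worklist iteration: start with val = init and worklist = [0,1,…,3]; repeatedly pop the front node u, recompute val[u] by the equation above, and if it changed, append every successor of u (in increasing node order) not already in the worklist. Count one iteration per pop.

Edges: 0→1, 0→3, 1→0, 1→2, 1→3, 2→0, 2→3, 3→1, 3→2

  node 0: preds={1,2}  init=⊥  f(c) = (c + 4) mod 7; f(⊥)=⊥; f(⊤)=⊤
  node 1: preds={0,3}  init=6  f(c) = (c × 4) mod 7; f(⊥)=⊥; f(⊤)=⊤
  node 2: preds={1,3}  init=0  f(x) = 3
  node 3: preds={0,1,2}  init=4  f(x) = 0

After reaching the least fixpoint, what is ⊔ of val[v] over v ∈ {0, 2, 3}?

⊤

Worklist (7 pops):
  #1 pop 0: in=⊤ → ⊤ (was ⊥); enqueue []
  #2 pop 1: in=⊤ → ⊤ (was 6); enqueue [0]
  #3 pop 2: in=⊤ → ⊤ (was 0); enqueue []
  #4 pop 3: in=⊤ → ⊤ (was 4); enqueue [1,2]
  #5 pop 0: in=⊤ → ⊤ (no change)
  #6 pop 1: in=⊤ → ⊤ (no change)
  #7 pop 2: in=⊤ → ⊤ (no change)

Fixpoint:
  val[0] = ⊤
  val[1] = ⊤
  val[2] = ⊤
  val[3] = ⊤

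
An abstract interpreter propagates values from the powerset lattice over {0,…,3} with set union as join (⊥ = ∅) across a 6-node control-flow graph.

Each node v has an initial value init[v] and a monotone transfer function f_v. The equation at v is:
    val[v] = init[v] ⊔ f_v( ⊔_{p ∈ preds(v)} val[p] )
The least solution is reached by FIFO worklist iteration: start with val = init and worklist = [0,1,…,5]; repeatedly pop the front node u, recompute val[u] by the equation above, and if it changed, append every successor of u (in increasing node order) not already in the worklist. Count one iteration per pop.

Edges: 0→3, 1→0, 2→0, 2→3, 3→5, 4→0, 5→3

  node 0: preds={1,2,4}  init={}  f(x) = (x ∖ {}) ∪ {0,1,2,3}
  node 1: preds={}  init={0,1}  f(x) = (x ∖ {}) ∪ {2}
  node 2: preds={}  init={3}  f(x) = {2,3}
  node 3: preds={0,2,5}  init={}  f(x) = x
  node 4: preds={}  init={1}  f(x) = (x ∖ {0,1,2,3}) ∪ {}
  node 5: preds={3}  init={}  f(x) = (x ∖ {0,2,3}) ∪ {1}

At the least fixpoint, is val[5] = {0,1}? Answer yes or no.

Trace (8 dequeues):
  [1] u=0 | in {0,1,3} | out {0,1,2,3} | prev {} | push {}
  [2] u=1 | in {} | out {0,1,2} | prev {0,1} | push {0}
  [3] u=2 | in {} | out {2,3} | prev {3} | push {}
  [4] u=3 | in {0,1,2,3} | out {0,1,2,3} | prev {} | push {}
  [5] u=4 | in {} | out {1} | ==
  [6] u=5 | in {0,1,2,3} | out {1} | prev {} | push {3}
  [7] u=0 | in {0,1,2,3} | out {0,1,2,3} | ==
  [8] u=3 | in {0,1,2,3} | out {0,1,2,3} | ==

Converged values:
  [0] {0,1,2,3}
  [1] {0,1,2}
  [2] {2,3}
  [3] {0,1,2,3}
  [4] {1}
  [5] {1}

no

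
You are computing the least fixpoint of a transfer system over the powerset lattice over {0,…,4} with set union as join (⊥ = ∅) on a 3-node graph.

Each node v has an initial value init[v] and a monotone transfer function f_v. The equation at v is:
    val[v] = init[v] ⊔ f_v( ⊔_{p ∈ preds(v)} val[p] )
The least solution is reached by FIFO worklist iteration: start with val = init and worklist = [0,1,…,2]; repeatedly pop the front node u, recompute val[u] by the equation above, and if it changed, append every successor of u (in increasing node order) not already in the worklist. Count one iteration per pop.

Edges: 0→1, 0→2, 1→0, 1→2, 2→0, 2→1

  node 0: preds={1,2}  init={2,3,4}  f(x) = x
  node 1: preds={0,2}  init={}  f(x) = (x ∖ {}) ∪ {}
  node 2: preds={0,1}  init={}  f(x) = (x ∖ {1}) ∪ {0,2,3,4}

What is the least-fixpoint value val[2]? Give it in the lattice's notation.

{0,2,3,4}

Iteration log — 7 steps:
  step 1. node 0  ⊔preds={}  new={2,3,4}  stable
  step 2. node 1  ⊔preds={2,3,4}  new={2,3,4}  old={}  +wl: 0
  step 3. node 2  ⊔preds={2,3,4}  new={0,2,3,4}  old={}  +wl: 1
  step 4. node 0  ⊔preds={0,2,3,4}  new={0,2,3,4}  old={2,3,4}  +wl: 2
  step 5. node 1  ⊔preds={0,2,3,4}  new={0,2,3,4}  old={2,3,4}  +wl: 0
  step 6. node 2  ⊔preds={0,2,3,4}  new={0,2,3,4}  stable
  step 7. node 0  ⊔preds={0,2,3,4}  new={0,2,3,4}  stable

Least fixpoint reached:
  node 0: {0,2,3,4}
  node 1: {0,2,3,4}
  node 2: {0,2,3,4}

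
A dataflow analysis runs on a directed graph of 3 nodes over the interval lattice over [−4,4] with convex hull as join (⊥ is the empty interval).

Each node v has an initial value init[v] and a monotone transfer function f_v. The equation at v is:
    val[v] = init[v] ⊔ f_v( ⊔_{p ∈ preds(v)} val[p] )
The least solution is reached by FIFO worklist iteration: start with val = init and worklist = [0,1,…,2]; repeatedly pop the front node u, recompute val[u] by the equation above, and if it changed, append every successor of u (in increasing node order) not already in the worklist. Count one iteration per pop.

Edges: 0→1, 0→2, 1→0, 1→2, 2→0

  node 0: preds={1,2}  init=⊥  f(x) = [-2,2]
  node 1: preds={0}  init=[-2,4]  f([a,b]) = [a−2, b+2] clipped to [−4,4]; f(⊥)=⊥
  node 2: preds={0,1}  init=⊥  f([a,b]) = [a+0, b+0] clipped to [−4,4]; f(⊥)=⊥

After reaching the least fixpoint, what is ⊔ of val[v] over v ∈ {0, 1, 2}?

[-4,4]

Worklist (4 pops):
  #1 pop 0: in=[-2,4] → [-2,2] (was ⊥); enqueue []
  #2 pop 1: in=[-2,2] → [-4,4] (was [-2,4]); enqueue [0]
  #3 pop 2: in=[-4,4] → [-4,4] (was ⊥); enqueue []
  #4 pop 0: in=[-4,4] → [-2,2] (no change)

Fixpoint:
  val[0] = [-2,2]
  val[1] = [-4,4]
  val[2] = [-4,4]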